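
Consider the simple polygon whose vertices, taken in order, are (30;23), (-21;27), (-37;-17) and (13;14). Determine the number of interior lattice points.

By the shoelace formula, twice the signed area is |(30·27 − (-21)·23) + ((-21)·(-17) − (-37)·27) + ((-37)·14 − 13·(-17)) + (13·23 − 30·14)| = 2231, so the area is 2231/2.
Summing gcd(|Δx|,|Δy|) over the edges gives the boundary count: gcd(51,4) + gcd(16,44) + gcd(50,31) + gcd(17,9) = 1+4+1+1 = 7.
By Pick's theorem A = I + B/2 − 1, so I = 2231/2 − 7/2 + 1 = 1113.

1113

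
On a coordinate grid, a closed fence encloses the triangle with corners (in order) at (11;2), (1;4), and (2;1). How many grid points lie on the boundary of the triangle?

4

Summing gcd(|Δx|,|Δy|) over the edges gives the boundary count: gcd(10,2) + gcd(1,3) + gcd(9,1) = 2+1+1 = 4.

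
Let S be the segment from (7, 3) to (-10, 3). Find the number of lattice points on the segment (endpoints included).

18

The number of lattice points on a segment between lattice points is gcd(|Δx|,|Δy|) + 1 = gcd(17,0) + 1 = 17 + 1 = 18.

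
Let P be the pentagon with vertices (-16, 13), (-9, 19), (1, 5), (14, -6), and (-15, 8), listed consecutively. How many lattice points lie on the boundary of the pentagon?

6

Summing gcd(|Δx|,|Δy|) over the edges gives the boundary count: gcd(7,6) + gcd(10,14) + gcd(13,11) + gcd(29,14) + gcd(1,5) = 1+2+1+1+1 = 6.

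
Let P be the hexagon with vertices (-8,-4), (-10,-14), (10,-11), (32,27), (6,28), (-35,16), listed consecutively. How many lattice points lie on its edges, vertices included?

Along each edge there are gcd(|Δx|,|Δy|)+1 lattice points, so counting each shared vertex once the boundary has gcd(2,10) + gcd(20,3) + gcd(22,38) + gcd(26,1) + gcd(41,12) + gcd(27,20) = 2+1+2+1+1+1 = 8.

8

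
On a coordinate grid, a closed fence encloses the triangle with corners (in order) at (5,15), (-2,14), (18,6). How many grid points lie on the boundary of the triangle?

6

The number of boundary lattice points is Σ gcd(|Δx|,|Δy|) = gcd(7,1) + gcd(20,8) + gcd(13,9) = 1+4+1 = 6.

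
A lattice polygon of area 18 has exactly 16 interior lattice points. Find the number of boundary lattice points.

Pick's theorem gives A = I + B/2 − 1, so B = 2(A − I + 1) = 2(18 − 16 + 1) = 6.

6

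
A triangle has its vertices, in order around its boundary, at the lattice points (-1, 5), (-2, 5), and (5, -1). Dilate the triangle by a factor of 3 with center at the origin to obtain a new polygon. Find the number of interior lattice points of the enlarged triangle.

By the shoelace formula, twice the signed area is |[(-1)·5 − (-2)·5] + [(-2)·(-1) − 5·5] + [5·5 − (-1)·(-1)]| = 6, so the area is 3.
The number of boundary lattice points is Σ gcd(|Δx|,|Δy|) = gcd(1,0) + gcd(7,6) + gcd(6,6) = 1+1+6 = 8.
Scaling by 3 multiplies the area by 3² = 9 (so the new area is 27) and multiplies the boundary lattice-point count by 3, giving 24.
By Pick's theorem, the interior count of the dilated polygon is 27 − 24/2 + 1 = 16.

16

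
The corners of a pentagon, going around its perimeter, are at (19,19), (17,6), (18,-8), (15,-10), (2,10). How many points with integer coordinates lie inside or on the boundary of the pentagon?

251

By the shoelace formula, twice the signed area is |[19·6 − 17·19] + [17·(-8) − 18·6] + [18·(-10) − 15·(-8)] + [15·10 − 2·(-10)] + [2·19 − 19·10]| = 495, so the area is 495/2.
The number of boundary lattice points is Σ gcd(|Δx|,|Δy|) = gcd(2,13) + gcd(1,14) + gcd(3,2) + gcd(13,20) + gcd(17,9) = 1+1+1+1+1 = 5.
Pick's theorem gives I = A − B/2 + 1 = 495/2 − 5/2 + 1 = 246, so the closed region contains I + B = 246 + 5 = 251 lattice points.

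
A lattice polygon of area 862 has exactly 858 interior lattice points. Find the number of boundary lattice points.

10

Pick's theorem gives A = I + B/2 − 1, so B = 2(A − I + 1) = 2(862 − 858 + 1) = 10.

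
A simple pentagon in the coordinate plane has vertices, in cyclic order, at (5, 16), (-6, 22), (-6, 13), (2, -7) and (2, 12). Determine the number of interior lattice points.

Using the shoelace formula, 2A = |[5·22 − (-6)·16] + [(-6)·13 − (-6)·22] + [(-6)·(-7) − 2·13] + [2·12 − 2·(-7)] + [2·16 − 5·12]| = 286, so the area is 143.
The number of boundary lattice points is Σ gcd(|Δx|,|Δy|) = gcd(11,6) + gcd(0,9) + gcd(8,20) + gcd(0,19) + gcd(3,4) = 1+9+4+19+1 = 34.
Pick's theorem gives I = A − B/2 + 1 = 143 − 34/2 + 1 = 127.

127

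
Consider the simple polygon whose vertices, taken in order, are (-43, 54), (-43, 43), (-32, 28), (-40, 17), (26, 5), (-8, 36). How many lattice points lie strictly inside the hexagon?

1326

Using the shoelace formula, 2A = |((-43)·43 − (-43)·54) + ((-43)·28 − (-32)·43) + ((-32)·17 − (-40)·28) + ((-40)·5 − 26·17) + (26·36 − (-8)·5) + ((-8)·54 − (-43)·36)| = 2671, so the area is 1335.5.
The number of boundary lattice points is Σ gcd(|Δx|,|Δy|) = gcd(0,11) + gcd(11,15) + gcd(8,11) + gcd(66,12) + gcd(34,31) + gcd(35,18) = 11+1+1+6+1+1 = 21.
By Pick's theorem A = I + B/2 − 1, so I = 1335.5 − 21/2 + 1 = 1326.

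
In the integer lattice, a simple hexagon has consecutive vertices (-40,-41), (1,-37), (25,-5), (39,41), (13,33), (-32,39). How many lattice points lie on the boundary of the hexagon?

24

Summing gcd(|Δx|,|Δy|) over the edges gives the boundary count: gcd(41,4) + gcd(24,32) + gcd(14,46) + gcd(26,8) + gcd(45,6) + gcd(8,80) = 1+8+2+2+3+8 = 24.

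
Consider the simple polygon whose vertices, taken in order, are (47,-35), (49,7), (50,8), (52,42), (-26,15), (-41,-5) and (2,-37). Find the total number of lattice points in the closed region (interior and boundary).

4800

Using the shoelace formula, 2A = |[47·7 − 49·(-35)] + [49·8 − 50·7] + [50·42 − 52·8] + [52·15 − (-26)·42] + [(-26)·(-5) − (-41)·15] + [(-41)·(-37) − 2·(-5)] + [2·(-35) − 47·(-37)]| = 9583, so the area is 9583/2.
The number of boundary lattice points is Σ gcd(|Δx|,|Δy|) = gcd(2,42) + gcd(1,1) + gcd(2,34) + gcd(78,27) + gcd(15,20) + gcd(43,32) + gcd(45,2) = 2+1+2+3+5+1+1 = 15.
Pick's theorem gives I = A − B/2 + 1 = 9583/2 − 15/2 + 1 = 4785, so the closed region contains I + B = 4785 + 15 = 4800 lattice points.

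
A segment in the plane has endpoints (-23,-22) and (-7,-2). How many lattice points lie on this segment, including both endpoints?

The number of lattice points on a segment between lattice points is gcd(|Δx|,|Δy|) + 1 = gcd(16,20) + 1 = 4 + 1 = 5.

5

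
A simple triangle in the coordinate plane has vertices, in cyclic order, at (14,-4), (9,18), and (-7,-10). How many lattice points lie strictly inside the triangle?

The shoelace formula gives twice the area as |[14·18 − 9·(-4)] + [9·(-10) − (-7)·18] + [(-7)·(-4) − 14·(-10)]| = 492, so the area is 246.
Summing gcd(|Δx|,|Δy|) over the edges gives the boundary count: gcd(5,22) + gcd(16,28) + gcd(21,6) = 1+4+3 = 8.
Pick's theorem gives I = A − B/2 + 1 = 246 − 8/2 + 1 = 243.

243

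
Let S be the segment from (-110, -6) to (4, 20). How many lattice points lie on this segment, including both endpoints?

The number of lattice points on a segment between lattice points is gcd(|Δx|,|Δy|) + 1 = gcd(114,26) + 1 = 2 + 1 = 3.

3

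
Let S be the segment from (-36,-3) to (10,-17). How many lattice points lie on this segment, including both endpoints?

The number of lattice points on a segment between lattice points is gcd(|Δx|,|Δy|) + 1 = gcd(46,14) + 1 = 2 + 1 = 3.

3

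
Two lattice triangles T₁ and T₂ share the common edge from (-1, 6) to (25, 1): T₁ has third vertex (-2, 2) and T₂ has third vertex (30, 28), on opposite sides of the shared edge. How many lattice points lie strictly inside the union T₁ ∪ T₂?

417

The union is the simple quadrilateral with vertices (-1, 6), (-2, 2), (25, 1), (30, 28) in order.
The shoelace formula gives twice the area as |[(-1)·2 − (-2)·6] + [(-2)·1 − 25·2] + [25·28 − 30·1] + [30·6 − (-1)·28]| = 836, so the area is 418.
The number of boundary lattice points is Σ gcd(|Δx|,|Δy|) = gcd(1,4) + gcd(27,1) + gcd(5,27) + gcd(31,22) = 1+1+1+1 = 4.
By Pick's theorem I = A − B/2 + 1 = 418 − 4/2 + 1 = 417.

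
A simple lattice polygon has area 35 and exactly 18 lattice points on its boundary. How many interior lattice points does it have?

27

Pick's theorem A = I + B/2 − 1 rearranges to I = A − B/2 + 1 = 35 − 18/2 + 1 = 27.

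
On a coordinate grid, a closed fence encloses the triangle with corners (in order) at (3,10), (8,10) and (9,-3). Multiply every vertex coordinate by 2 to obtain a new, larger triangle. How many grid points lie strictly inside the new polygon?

Using the shoelace formula, 2A = |(3·10 − 8·10) + (8·(-3) − 9·10) + (9·10 − 3·(-3))| = 65, so the area is 32.5.
The number of boundary lattice points is Σ gcd(|Δx|,|Δy|) = gcd(5,0) + gcd(1,13) + gcd(6,13) = 5+1+1 = 7.
Scaling by 2 multiplies the area by 2² = 4 (so the new area is 130) and multiplies the boundary lattice-point count by 2, giving 14.
By Pick's theorem, the interior count of the dilated polygon is 130 − 14/2 + 1 = 124.

124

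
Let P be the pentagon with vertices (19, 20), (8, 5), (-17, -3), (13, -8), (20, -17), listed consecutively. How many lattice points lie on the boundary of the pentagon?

Summing gcd(|Δx|,|Δy|) over the edges gives the boundary count: gcd(11,15) + gcd(25,8) + gcd(30,5) + gcd(7,9) + gcd(1,37) = 1+1+5+1+1 = 9.

9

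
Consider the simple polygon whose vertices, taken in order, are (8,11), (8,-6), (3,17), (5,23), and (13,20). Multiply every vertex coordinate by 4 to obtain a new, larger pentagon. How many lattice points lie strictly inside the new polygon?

1669

By the shoelace formula, twice the signed area is |[8·(-6) − 8·11] + [8·17 − 3·(-6)] + [3·23 − 5·17] + [5·20 − 13·23] + [13·11 − 8·20]| = 214, so the area is 107.
Summing gcd(|Δx|,|Δy|) over the edges gives the boundary count: gcd(0,17) + gcd(5,23) + gcd(2,6) + gcd(8,3) + gcd(5,9) = 17+1+2+1+1 = 22.
Scaling by 4 multiplies the area by 4² = 16 (so the new area is 1712) and multiplies the boundary lattice-point count by 4, giving 88.
By Pick's theorem, the interior count of the dilated polygon is 1712 − 88/2 + 1 = 1669.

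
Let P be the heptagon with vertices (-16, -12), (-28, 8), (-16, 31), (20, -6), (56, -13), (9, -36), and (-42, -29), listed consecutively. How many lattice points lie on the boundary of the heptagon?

10

Summing gcd(|Δx|,|Δy|) over the edges gives the boundary count: gcd(12,20) + gcd(12,23) + gcd(36,37) + gcd(36,7) + gcd(47,23) + gcd(51,7) + gcd(26,17) = 4+1+1+1+1+1+1 = 10.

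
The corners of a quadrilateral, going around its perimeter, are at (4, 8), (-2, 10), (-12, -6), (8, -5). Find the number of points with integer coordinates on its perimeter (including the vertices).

6

The number of boundary lattice points is Σ gcd(|Δx|,|Δy|) = gcd(6,2) + gcd(10,16) + gcd(20,1) + gcd(4,13) = 2+2+1+1 = 6.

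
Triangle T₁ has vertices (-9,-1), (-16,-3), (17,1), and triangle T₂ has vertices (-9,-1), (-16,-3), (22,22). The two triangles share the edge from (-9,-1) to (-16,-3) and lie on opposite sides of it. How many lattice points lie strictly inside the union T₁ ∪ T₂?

The union is the simple quadrilateral with vertices (-9,-1), (17,1), (-16,-3), (22,22) in order.
By the shoelace formula, twice the signed area is |((-9)·1 − 17·(-1)) + (17·(-3) − (-16)·1) + ((-16)·22 − 22·(-3)) + (22·(-1) − (-9)·22)| = 137, so the area is 68.5.
Along each edge there are gcd(|Δx|,|Δy|)+1 lattice points, so counting each shared vertex once the boundary has gcd(26,2) + gcd(33,4) + gcd(38,25) + gcd(31,23) = 2+1+1+1 = 5.
By Pick's theorem I = A − B/2 + 1 = 68.5 − 5/2 + 1 = 67.

67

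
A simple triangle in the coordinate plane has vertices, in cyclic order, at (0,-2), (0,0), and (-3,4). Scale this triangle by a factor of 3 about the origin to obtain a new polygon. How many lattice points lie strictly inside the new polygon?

By the shoelace formula, twice the signed area is |(0·0 − 0·(-2)) + (0·4 − (-3)·0) + ((-3)·(-2) − 0·4)| = 6, so the area is 3.
Along each edge there are gcd(|Δx|,|Δy|)+1 lattice points, so counting each shared vertex once the boundary has gcd(0,2) + gcd(3,4) + gcd(3,6) = 2+1+3 = 6.
Scaling by 3 multiplies the area by 3² = 9 (so the new area is 27) and multiplies the boundary lattice-point count by 3, giving 18.
By Pick's theorem, the interior count of the dilated polygon is 27 − 18/2 + 1 = 19.

19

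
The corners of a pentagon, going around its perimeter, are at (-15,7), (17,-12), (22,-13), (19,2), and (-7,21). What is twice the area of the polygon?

1074

By the shoelace formula, twice the signed area is |((-15)·(-12) − 17·7) + (17·(-13) − 22·(-12)) + (22·2 − 19·(-13)) + (19·21 − (-7)·2) + ((-7)·7 − (-15)·21)| = 1074, so the area is 537.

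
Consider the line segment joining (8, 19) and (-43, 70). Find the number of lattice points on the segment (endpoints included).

52

The number of lattice points on a segment between lattice points is gcd(|Δx|,|Δy|) + 1 = gcd(51,51) + 1 = 51 + 1 = 52.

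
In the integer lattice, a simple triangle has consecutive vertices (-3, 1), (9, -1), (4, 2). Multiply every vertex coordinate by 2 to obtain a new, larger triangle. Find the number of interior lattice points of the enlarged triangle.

Using the shoelace formula, 2A = |((-3)·(-1) − 9·1) + (9·2 − 4·(-1)) + (4·1 − (-3)·2)| = 26, so the area is 13.
Summing gcd(|Δx|,|Δy|) over the edges gives the boundary count: gcd(12,2) + gcd(5,3) + gcd(7,1) = 2+1+1 = 4.
Scaling by 2 multiplies the area by 2² = 4 (so the new area is 52) and multiplies the boundary lattice-point count by 2, giving 8.
By Pick's theorem, the interior count of the dilated polygon is 52 − 8/2 + 1 = 49.

49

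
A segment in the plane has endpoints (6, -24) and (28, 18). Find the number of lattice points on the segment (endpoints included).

3

The number of lattice points on a segment between lattice points is gcd(|Δx|,|Δy|) + 1 = gcd(22,42) + 1 = 2 + 1 = 3.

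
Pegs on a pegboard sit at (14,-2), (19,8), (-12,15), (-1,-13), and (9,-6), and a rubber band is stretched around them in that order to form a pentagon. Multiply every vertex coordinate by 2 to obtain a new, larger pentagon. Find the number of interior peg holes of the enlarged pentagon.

1774

The shoelace formula gives twice the area as |(14·8 − 19·(-2)) + (19·15 − (-12)·8) + ((-12)·(-13) − (-1)·15) + ((-1)·(-6) − 9·(-13)) + (9·(-2) − 14·(-6))| = 891, so the area is 891/2.
Along each edge there are gcd(|Δx|,|Δy|)+1 lattice points, so counting each shared vertex once the boundary has gcd(5,10) + gcd(31,7) + gcd(11,28) + gcd(10,7) + gcd(5,4) = 5+1+1+1+1 = 9.
Scaling by 2 multiplies the area by 2² = 4 (so the new area is 1782) and multiplies the boundary lattice-point count by 2, giving 18.
By Pick's theorem, the interior count of the dilated polygon is 1782 − 18/2 + 1 = 1774.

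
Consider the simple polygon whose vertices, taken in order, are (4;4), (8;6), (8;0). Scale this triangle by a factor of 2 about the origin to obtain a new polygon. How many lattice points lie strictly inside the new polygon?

37

The shoelace formula gives twice the area as |(4·6 − 8·4) + (8·0 − 8·6) + (8·4 − 4·0)| = 24, so the area is 12.
Along each edge there are gcd(|Δx|,|Δy|)+1 lattice points, so counting each shared vertex once the boundary has gcd(4,2) + gcd(0,6) + gcd(4,4) = 2+6+4 = 12.
Scaling by 2 multiplies the area by 2² = 4 (so the new area is 48) and multiplies the boundary lattice-point count by 2, giving 24.
By Pick's theorem, the interior count of the dilated polygon is 48 − 24/2 + 1 = 37.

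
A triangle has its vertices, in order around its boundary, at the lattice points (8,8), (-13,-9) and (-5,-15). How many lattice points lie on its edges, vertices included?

4

Along each edge there are gcd(|Δx|,|Δy|)+1 lattice points, so counting each shared vertex once the boundary has gcd(21,17) + gcd(8,6) + gcd(13,23) = 1+2+1 = 4.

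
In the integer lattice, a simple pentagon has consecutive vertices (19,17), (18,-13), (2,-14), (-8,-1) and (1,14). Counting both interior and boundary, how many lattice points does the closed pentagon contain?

632

By the shoelace formula, twice the signed area is |[19·(-13) − 18·17] + [18·(-14) − 2·(-13)] + [2·(-1) − (-8)·(-14)] + [(-8)·14 − 1·(-1)] + [1·17 − 19·14]| = 1253, so the area is 1253/2.
Summing gcd(|Δx|,|Δy|) over the edges gives the boundary count: gcd(1,30) + gcd(16,1) + gcd(10,13) + gcd(9,15) + gcd(18,3) = 1+1+1+3+3 = 9.
Pick's theorem gives I = A − B/2 + 1 = 1253/2 − 9/2 + 1 = 623, so the closed region contains I + B = 623 + 9 = 632 lattice points.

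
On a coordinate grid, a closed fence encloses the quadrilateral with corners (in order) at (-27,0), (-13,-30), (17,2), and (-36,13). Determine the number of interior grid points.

967

The shoelace formula gives twice the area as |((-27)·(-30) − (-13)·0) + ((-13)·2 − 17·(-30)) + (17·13 − (-36)·2) + ((-36)·0 − (-27)·13)| = 1938, so the area is 969.
The number of boundary lattice points is Σ gcd(|Δx|,|Δy|) = gcd(14,30) + gcd(30,32) + gcd(53,11) + gcd(9,13) = 2+2+1+1 = 6.
By Pick's theorem A = I + B/2 − 1, so I = 969 − 6/2 + 1 = 967.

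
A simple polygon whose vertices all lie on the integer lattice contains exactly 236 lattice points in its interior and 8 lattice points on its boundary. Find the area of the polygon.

Pick's theorem states A = I + B/2 − 1, so A = 236 + 8/2 − 1 = 239.

239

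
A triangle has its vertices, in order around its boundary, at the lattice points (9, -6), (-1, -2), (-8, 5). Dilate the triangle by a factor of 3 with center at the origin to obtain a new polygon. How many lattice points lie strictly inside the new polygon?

By the shoelace formula, twice the signed area is |[9·(-2) − (-1)·(-6)] + [(-1)·5 − (-8)·(-2)] + [(-8)·(-6) − 9·5]| = 42, so the area is 21.
The number of boundary lattice points is Σ gcd(|Δx|,|Δy|) = gcd(10,4) + gcd(7,7) + gcd(17,11) = 2+7+1 = 10.
Scaling by 3 multiplies the area by 3² = 9 (so the new area is 189) and multiplies the boundary lattice-point count by 3, giving 30.
By Pick's theorem, the interior count of the dilated polygon is 189 − 30/2 + 1 = 175.

175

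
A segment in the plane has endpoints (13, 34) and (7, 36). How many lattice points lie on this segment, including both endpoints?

The number of lattice points on a segment between lattice points is gcd(|Δx|,|Δy|) + 1 = gcd(6,2) + 1 = 2 + 1 = 3.

3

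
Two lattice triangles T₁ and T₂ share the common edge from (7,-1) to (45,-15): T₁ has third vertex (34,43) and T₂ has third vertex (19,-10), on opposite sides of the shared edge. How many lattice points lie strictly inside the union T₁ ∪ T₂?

1110

The union is the simple quadrilateral with vertices (7,-1), (34,43), (45,-15), (19,-10) in order.
Using the shoelace formula, 2A = |(7·43 − 34·(-1)) + (34·(-15) − 45·43) + (45·(-10) − 19·(-15)) + (19·(-1) − 7·(-10))| = 2224, so the area is 1112.
The number of boundary lattice points is Σ gcd(|Δx|,|Δy|) = gcd(27,44) + gcd(11,58) + gcd(26,5) + gcd(12,9) = 1+1+1+3 = 6.
By Pick's theorem I = A − B/2 + 1 = 1112 − 6/2 + 1 = 1110.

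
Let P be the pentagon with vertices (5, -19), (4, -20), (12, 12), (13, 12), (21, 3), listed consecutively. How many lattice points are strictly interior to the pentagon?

By the shoelace formula, twice the signed area is |(5·(-20) − 4·(-19)) + (4·12 − 12·(-20)) + (12·12 − 13·12) + (13·3 − 21·12) + (21·(-19) − 5·3)| = 375, so the area is 375/2.
Summing gcd(|Δx|,|Δy|) over the edges gives the boundary count: gcd(1,1) + gcd(8,32) + gcd(1,0) + gcd(8,9) + gcd(16,22) = 1+8+1+1+2 = 13.
By Pick's theorem A = I + B/2 − 1, so I = 375/2 − 13/2 + 1 = 182.

182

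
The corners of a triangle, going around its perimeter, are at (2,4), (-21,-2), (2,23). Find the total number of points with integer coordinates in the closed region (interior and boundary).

The shoelace formula gives twice the area as |(2·(-2) − (-21)·4) + ((-21)·23 − 2·(-2)) + (2·4 − 2·23)| = 437, so the area is 437/2.
Along each edge there are gcd(|Δx|,|Δy|)+1 lattice points, so counting each shared vertex once the boundary has gcd(23,6) + gcd(23,25) + gcd(0,19) = 1+1+19 = 21.
Pick's theorem gives I = A − B/2 + 1 = 437/2 − 21/2 + 1 = 209, so the closed region contains I + B = 209 + 21 = 230 lattice points.

230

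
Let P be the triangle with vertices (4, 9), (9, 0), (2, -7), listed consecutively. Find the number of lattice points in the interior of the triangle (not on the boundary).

The shoelace formula gives twice the area as |[4·0 − 9·9] + [9·(-7) − 2·0] + [2·9 − 4·(-7)]| = 98, so the area is 49.
Along each edge there are gcd(|Δx|,|Δy|)+1 lattice points, so counting each shared vertex once the boundary has gcd(5,9) + gcd(7,7) + gcd(2,16) = 1+7+2 = 10.
Pick's theorem gives I = A − B/2 + 1 = 49 − 10/2 + 1 = 45.

45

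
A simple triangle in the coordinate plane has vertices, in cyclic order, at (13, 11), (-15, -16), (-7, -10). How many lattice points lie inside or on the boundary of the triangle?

27

The shoelace formula gives twice the area as |(13·(-16) − (-15)·11) + ((-15)·(-10) − (-7)·(-16)) + ((-7)·11 − 13·(-10))| = 48, so the area is 24.
The number of boundary lattice points is Σ gcd(|Δx|,|Δy|) = gcd(28,27) + gcd(8,6) + gcd(20,21) = 1+2+1 = 4.
Pick's theorem gives I = A − B/2 + 1 = 24 − 4/2 + 1 = 23, so the closed region contains I + B = 23 + 4 = 27 lattice points.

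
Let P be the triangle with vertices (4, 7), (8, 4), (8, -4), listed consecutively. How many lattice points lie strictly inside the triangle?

Using the shoelace formula, 2A = |[4·4 − 8·7] + [8·(-4) − 8·4] + [8·7 − 4·(-4)]| = 32, so the area is 16.
Along each edge there are gcd(|Δx|,|Δy|)+1 lattice points, so counting each shared vertex once the boundary has gcd(4,3) + gcd(0,8) + gcd(4,11) = 1+8+1 = 10.
Pick's theorem gives I = A − B/2 + 1 = 16 − 10/2 + 1 = 12.

12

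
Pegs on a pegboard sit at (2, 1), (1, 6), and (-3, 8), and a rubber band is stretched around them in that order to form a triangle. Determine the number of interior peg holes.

By the shoelace formula, twice the signed area is |(2·6 − 1·1) + (1·8 − (-3)·6) + ((-3)·1 − 2·8)| = 18, so the area is 9.
The number of boundary lattice points is Σ gcd(|Δx|,|Δy|) = gcd(1,5) + gcd(4,2) + gcd(5,7) = 1+2+1 = 4.
By Pick's theorem A = I + B/2 − 1, so I = 9 − 4/2 + 1 = 8.

8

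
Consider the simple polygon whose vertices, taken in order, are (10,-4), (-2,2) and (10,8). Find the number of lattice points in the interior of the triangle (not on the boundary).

61

By the shoelace formula, twice the signed area is |[10·2 − (-2)·(-4)] + [(-2)·8 − 10·2] + [10·(-4) − 10·8]| = 144, so the area is 72.
Summing gcd(|Δx|,|Δy|) over the edges gives the boundary count: gcd(12,6) + gcd(12,6) + gcd(0,12) = 6+6+12 = 24.
By Pick's theorem A = I + B/2 − 1, so I = 72 − 24/2 + 1 = 61.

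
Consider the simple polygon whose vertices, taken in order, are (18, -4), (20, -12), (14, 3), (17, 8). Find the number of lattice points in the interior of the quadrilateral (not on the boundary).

By the shoelace formula, twice the signed area is |(18·(-12) − 20·(-4)) + (20·3 − 14·(-12)) + (14·8 − 17·3) + (17·(-4) − 18·8)| = 59, so the area is 59/2.
Summing gcd(|Δx|,|Δy|) over the edges gives the boundary count: gcd(2,8) + gcd(6,15) + gcd(3,5) + gcd(1,12) = 2+3+1+1 = 7.
Pick's theorem gives I = A − B/2 + 1 = 59/2 − 7/2 + 1 = 27.

27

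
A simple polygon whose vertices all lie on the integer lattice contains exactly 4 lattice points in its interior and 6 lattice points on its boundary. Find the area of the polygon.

Pick's theorem states A = I + B/2 − 1, so A = 4 + 6/2 − 1 = 6.

6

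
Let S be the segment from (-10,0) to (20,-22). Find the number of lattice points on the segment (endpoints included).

The number of lattice points on a segment between lattice points is gcd(|Δx|,|Δy|) + 1 = gcd(30,22) + 1 = 2 + 1 = 3.

3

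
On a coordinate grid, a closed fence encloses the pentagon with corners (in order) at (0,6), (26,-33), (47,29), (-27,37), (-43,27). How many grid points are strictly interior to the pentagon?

2629

Using the shoelace formula, 2A = |[0·(-33) − 26·6] + [26·29 − 47·(-33)] + [47·37 − (-27)·29] + [(-27)·27 − (-43)·37] + [(-43)·6 − 0·27]| = 5275, so the area is 5275/2.
Summing gcd(|Δx|,|Δy|) over the edges gives the boundary count: gcd(26,39) + gcd(21,62) + gcd(74,8) + gcd(16,10) + gcd(43,21) = 13+1+2+2+1 = 19.
Pick's theorem gives I = A − B/2 + 1 = 5275/2 − 19/2 + 1 = 2629.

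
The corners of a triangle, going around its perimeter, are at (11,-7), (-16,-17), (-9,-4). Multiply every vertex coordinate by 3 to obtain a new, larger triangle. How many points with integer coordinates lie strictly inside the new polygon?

1261

By the shoelace formula, twice the signed area is |(11·(-17) − (-16)·(-7)) + ((-16)·(-4) − (-9)·(-17)) + ((-9)·(-7) − 11·(-4))| = 281, so the area is 140.5.
The number of boundary lattice points is Σ gcd(|Δx|,|Δy|) = gcd(27,10) + gcd(7,13) + gcd(20,3) = 1+1+1 = 3.
Scaling by 3 multiplies the area by 3² = 9 (so the new area is 1264.5) and multiplies the boundary lattice-point count by 3, giving 9.
By Pick's theorem, the interior count of the dilated polygon is 1264.5 − 9/2 + 1 = 1261.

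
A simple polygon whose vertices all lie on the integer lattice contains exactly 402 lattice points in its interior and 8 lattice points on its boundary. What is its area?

Pick's theorem states A = I + B/2 − 1, so A = 402 + 8/2 − 1 = 405.

405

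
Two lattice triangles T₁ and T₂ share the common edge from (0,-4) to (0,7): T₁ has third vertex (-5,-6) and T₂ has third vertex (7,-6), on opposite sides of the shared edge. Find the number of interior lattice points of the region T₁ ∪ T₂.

65

The union is the simple quadrilateral with vertices (0,-4), (-5,-6), (0,7), (7,-6) in order.
The shoelace formula gives twice the area as |(0·(-6) − (-5)·(-4)) + ((-5)·7 − 0·(-6)) + (0·(-6) − 7·7) + (7·(-4) − 0·(-6))| = 132, so the area is 66.
The number of boundary lattice points is Σ gcd(|Δx|,|Δy|) = gcd(5,2) + gcd(5,13) + gcd(7,13) + gcd(7,2) = 1+1+1+1 = 4.
By Pick's theorem I = A − B/2 + 1 = 66 − 4/2 + 1 = 65.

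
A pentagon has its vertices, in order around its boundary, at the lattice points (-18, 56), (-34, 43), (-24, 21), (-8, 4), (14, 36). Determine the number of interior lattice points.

Using the shoelace formula, 2A = |((-18)·43 − (-34)·56) + ((-34)·21 − (-24)·43) + ((-24)·4 − (-8)·21) + ((-8)·36 − 14·4) + (14·56 − (-18)·36)| = 2608, so the area is 1304.
Summing gcd(|Δx|,|Δy|) over the edges gives the boundary count: gcd(16,13) + gcd(10,22) + gcd(16,17) + gcd(22,32) + gcd(32,20) = 1+2+1+2+4 = 10.
Pick's theorem gives I = A − B/2 + 1 = 1304 − 10/2 + 1 = 1300.

1300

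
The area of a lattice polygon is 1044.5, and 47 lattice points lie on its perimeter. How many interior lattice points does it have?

1022

From Pick's theorem, I = A − B/2 + 1 = 1044.5 − 47/2 + 1 = 1022.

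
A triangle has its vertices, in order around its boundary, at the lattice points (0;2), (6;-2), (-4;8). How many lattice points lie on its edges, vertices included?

14

The number of boundary lattice points is Σ gcd(|Δx|,|Δy|) = gcd(6,4) + gcd(10,10) + gcd(4,6) = 2+10+2 = 14.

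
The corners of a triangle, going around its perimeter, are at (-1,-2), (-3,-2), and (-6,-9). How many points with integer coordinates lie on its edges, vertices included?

4

The number of boundary lattice points is Σ gcd(|Δx|,|Δy|) = gcd(2,0) + gcd(3,7) + gcd(5,7) = 2+1+1 = 4.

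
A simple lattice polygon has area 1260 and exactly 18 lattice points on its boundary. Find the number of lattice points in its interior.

Pick's theorem A = I + B/2 − 1 rearranges to I = A − B/2 + 1 = 1260 − 18/2 + 1 = 1252.

1252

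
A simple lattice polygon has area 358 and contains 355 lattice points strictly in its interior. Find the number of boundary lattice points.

8

Pick's theorem gives A = I + B/2 − 1, so B = 2(A − I + 1) = 2(358 − 355 + 1) = 8.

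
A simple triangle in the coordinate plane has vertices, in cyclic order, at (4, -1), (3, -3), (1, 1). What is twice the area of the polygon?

8

The shoelace formula gives twice the area as |[4·(-3) − 3·(-1)] + [3·1 − 1·(-3)] + [1·(-1) − 4·1]| = 8, so the area is 4.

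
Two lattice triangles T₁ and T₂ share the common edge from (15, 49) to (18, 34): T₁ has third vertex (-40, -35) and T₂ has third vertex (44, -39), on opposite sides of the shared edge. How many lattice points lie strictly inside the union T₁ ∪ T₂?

623

The union is the simple quadrilateral with vertices (15, 49), (-40, -35), (18, 34), (44, -39) in order.
The shoelace formula gives twice the area as |(15·(-35) − (-40)·49) + ((-40)·34 − 18·(-35)) + (18·(-39) − 44·34) + (44·49 − 15·(-39))| = 1248, so the area is 624.
Summing gcd(|Δx|,|Δy|) over the edges gives the boundary count: gcd(55,84) + gcd(58,69) + gcd(26,73) + gcd(29,88) = 1+1+1+1 = 4.
By Pick's theorem I = A − B/2 + 1 = 624 − 4/2 + 1 = 623.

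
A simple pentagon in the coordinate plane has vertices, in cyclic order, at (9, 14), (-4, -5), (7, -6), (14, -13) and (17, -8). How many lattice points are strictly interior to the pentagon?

236

By the shoelace formula, twice the signed area is |(9·(-5) − (-4)·14) + ((-4)·(-6) − 7·(-5)) + (7·(-13) − 14·(-6)) + (14·(-8) − 17·(-13)) + (17·14 − 9·(-8))| = 482, so the area is 241.
Along each edge there are gcd(|Δx|,|Δy|)+1 lattice points, so counting each shared vertex once the boundary has gcd(13,19) + gcd(11,1) + gcd(7,7) + gcd(3,5) + gcd(8,22) = 1+1+7+1+2 = 12.
By Pick's theorem A = I + B/2 − 1, so I = 241 − 12/2 + 1 = 236.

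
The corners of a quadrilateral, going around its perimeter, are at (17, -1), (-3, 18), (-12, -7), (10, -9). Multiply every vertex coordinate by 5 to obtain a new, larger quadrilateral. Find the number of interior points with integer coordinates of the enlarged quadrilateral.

Using the shoelace formula, 2A = |(17·18 − (-3)·(-1)) + ((-3)·(-7) − (-12)·18) + ((-12)·(-9) − 10·(-7)) + (10·(-1) − 17·(-9))| = 861, so the area is 430.5.
The number of boundary lattice points is Σ gcd(|Δx|,|Δy|) = gcd(20,19) + gcd(9,25) + gcd(22,2) + gcd(7,8) = 1+1+2+1 = 5.
Scaling by 5 multiplies the area by 5² = 25 (so the new area is 21525/2) and multiplies the boundary lattice-point count by 5, giving 25.
By Pick's theorem, the interior count of the dilated polygon is 21525/2 − 25/2 + 1 = 10751.

10751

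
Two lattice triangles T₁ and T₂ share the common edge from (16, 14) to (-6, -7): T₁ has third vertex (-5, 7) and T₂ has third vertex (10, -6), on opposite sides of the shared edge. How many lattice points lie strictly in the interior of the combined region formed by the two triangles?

296

The union is the simple quadrilateral with vertices (16, 14), (-5, 7), (-6, -7), (10, -6) in order.
By the shoelace formula, twice the signed area is |[16·7 − (-5)·14] + [(-5)·(-7) − (-6)·7] + [(-6)·(-6) − 10·(-7)] + [10·14 − 16·(-6)]| = 601, so the area is 601/2.
The number of boundary lattice points is Σ gcd(|Δx|,|Δy|) = gcd(21,7) + gcd(1,14) + gcd(16,1) + gcd(6,20) = 7+1+1+2 = 11.
By Pick's theorem I = A − B/2 + 1 = 601/2 − 11/2 + 1 = 296.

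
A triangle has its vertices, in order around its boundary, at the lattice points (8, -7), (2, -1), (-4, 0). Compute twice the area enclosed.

The shoelace formula gives twice the area as |[8·(-1) − 2·(-7)] + [2·0 − (-4)·(-1)] + [(-4)·(-7) − 8·0]| = 30, so the area is 15.

30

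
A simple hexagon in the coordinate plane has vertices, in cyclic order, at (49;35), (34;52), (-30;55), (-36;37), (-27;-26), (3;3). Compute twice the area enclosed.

The shoelace formula gives twice the area as |(49·52 − 34·35) + (34·55 − (-30)·52) + ((-30)·37 − (-36)·55) + ((-36)·(-26) − (-27)·37) + ((-27)·3 − 3·(-26)) + (3·35 − 49·3)| = 7548, so the area is 3774.

7548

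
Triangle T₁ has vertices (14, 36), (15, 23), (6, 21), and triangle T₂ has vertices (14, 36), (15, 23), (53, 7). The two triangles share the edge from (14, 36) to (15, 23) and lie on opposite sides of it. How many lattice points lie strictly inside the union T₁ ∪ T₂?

297

The union is the simple quadrilateral with vertices (14, 36), (6, 21), (15, 23), (53, 7) in order.
By the shoelace formula, twice the signed area is |(14·21 − 6·36) + (6·23 − 15·21) + (15·7 − 53·23) + (53·36 − 14·7)| = 597, so the area is 298.5.
Along each edge there are gcd(|Δx|,|Δy|)+1 lattice points, so counting each shared vertex once the boundary has gcd(8,15) + gcd(9,2) + gcd(38,16) + gcd(39,29) = 1+1+2+1 = 5.
By Pick's theorem I = A − B/2 + 1 = 298.5 − 5/2 + 1 = 297.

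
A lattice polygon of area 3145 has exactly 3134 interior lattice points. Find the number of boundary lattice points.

24

Pick's theorem gives A = I + B/2 − 1, so B = 2(A − I + 1) = 2(3145 − 3134 + 1) = 24.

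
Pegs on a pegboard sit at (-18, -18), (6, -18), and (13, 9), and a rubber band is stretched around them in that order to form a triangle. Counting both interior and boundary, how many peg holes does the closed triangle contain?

338

The shoelace formula gives twice the area as |((-18)·(-18) − 6·(-18)) + (6·9 − 13·(-18)) + (13·(-18) − (-18)·9)| = 648, so the area is 324.
Summing gcd(|Δx|,|Δy|) over the edges gives the boundary count: gcd(24,0) + gcd(7,27) + gcd(31,27) = 24+1+1 = 26.
Pick's theorem gives I = A − B/2 + 1 = 324 − 26/2 + 1 = 312, so the closed region contains I + B = 312 + 26 = 338 lattice points.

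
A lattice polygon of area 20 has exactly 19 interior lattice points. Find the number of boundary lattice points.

4

Pick's theorem gives A = I + B/2 − 1, so B = 2(A − I + 1) = 2(20 − 19 + 1) = 4.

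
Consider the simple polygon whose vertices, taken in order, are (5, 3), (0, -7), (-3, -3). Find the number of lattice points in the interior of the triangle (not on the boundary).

22

Using the shoelace formula, 2A = |[5·(-7) − 0·3] + [0·(-3) − (-3)·(-7)] + [(-3)·3 − 5·(-3)]| = 50, so the area is 25.
Along each edge there are gcd(|Δx|,|Δy|)+1 lattice points, so counting each shared vertex once the boundary has gcd(5,10) + gcd(3,4) + gcd(8,6) = 5+1+2 = 8.
Pick's theorem gives I = A − B/2 + 1 = 25 − 8/2 + 1 = 22.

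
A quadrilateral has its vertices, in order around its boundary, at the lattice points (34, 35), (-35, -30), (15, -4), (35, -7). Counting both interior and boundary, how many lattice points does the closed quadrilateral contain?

Using the shoelace formula, 2A = |(34·(-30) − (-35)·35) + ((-35)·(-4) − 15·(-30)) + (15·(-7) − 35·(-4)) + (35·35 − 34·(-7))| = 2293, so the area is 2293/2.
Along each edge there are gcd(|Δx|,|Δy|)+1 lattice points, so counting each shared vertex once the boundary has gcd(69,65) + gcd(50,26) + gcd(20,3) + gcd(1,42) = 1+2+1+1 = 5.
Pick's theorem gives I = A − B/2 + 1 = 2293/2 − 5/2 + 1 = 1145, so the closed region contains I + B = 1145 + 5 = 1150 lattice points.

1150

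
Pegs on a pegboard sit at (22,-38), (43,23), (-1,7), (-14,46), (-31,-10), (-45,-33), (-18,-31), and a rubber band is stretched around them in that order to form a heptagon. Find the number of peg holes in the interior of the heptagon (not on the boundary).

The shoelace formula gives twice the area as |(22·23 − 43·(-38)) + (43·7 − (-1)·23) + ((-1)·46 − (-14)·7) + ((-14)·(-10) − (-31)·46) + ((-31)·(-33) − (-45)·(-10)) + ((-45)·(-31) − (-18)·(-33)) + ((-18)·(-38) − 22·(-31))| = 6822, so the area is 3411.
Summing gcd(|Δx|,|Δy|) over the edges gives the boundary count: gcd(21,61) + gcd(44,16) + gcd(13,39) + gcd(17,56) + gcd(14,23) + gcd(27,2) + gcd(40,7) = 1+4+13+1+1+1+1 = 22.
Pick's theorem gives I = A − B/2 + 1 = 3411 − 22/2 + 1 = 3401.

3401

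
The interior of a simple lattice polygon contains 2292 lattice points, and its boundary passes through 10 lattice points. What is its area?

By Pick's theorem, A = I + B/2 − 1 = 2292 + 10/2 − 1 = 2296.

2296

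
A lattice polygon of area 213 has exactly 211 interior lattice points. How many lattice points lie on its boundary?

Pick's theorem gives A = I + B/2 − 1, so B = 2(A − I + 1) = 2(213 − 211 + 1) = 6.

6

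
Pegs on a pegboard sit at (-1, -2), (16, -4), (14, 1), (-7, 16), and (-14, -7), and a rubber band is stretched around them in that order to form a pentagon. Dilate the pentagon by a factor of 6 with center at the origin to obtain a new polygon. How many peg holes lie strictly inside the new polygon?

By the shoelace formula, twice the signed area is |[(-1)·(-4) − 16·(-2)] + [16·1 − 14·(-4)] + [14·16 − (-7)·1] + [(-7)·(-7) − (-14)·16] + [(-14)·(-2) − (-1)·(-7)]| = 633, so the area is 633/2.
Along each edge there are gcd(|Δx|,|Δy|)+1 lattice points, so counting each shared vertex once the boundary has gcd(17,2) + gcd(2,5) + gcd(21,15) + gcd(7,23) + gcd(13,5) = 1+1+3+1+1 = 7.
Scaling by 6 multiplies the area by 6² = 36 (so the new area is 11394) and multiplies the boundary lattice-point count by 6, giving 42.
By Pick's theorem, the interior count of the dilated polygon is 11394 − 42/2 + 1 = 11374.

11374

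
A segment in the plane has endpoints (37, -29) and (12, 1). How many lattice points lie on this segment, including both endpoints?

The number of lattice points on a segment between lattice points is gcd(|Δx|,|Δy|) + 1 = gcd(25,30) + 1 = 5 + 1 = 6.

6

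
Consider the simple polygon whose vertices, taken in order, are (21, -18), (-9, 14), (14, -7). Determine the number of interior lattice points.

By the shoelace formula, twice the signed area is |[21·14 − (-9)·(-18)] + [(-9)·(-7) − 14·14] + [14·(-18) − 21·(-7)]| = 106, so the area is 53.
The number of boundary lattice points is Σ gcd(|Δx|,|Δy|) = gcd(30,32) + gcd(23,21) + gcd(7,11) = 2+1+1 = 4.
Pick's theorem gives I = A − B/2 + 1 = 53 − 4/2 + 1 = 52.

52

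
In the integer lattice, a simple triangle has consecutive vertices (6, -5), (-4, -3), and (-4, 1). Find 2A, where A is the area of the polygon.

The shoelace formula gives twice the area as |[6·(-3) − (-4)·(-5)] + [(-4)·1 − (-4)·(-3)] + [(-4)·(-5) − 6·1]| = 40, so the area is 20.

40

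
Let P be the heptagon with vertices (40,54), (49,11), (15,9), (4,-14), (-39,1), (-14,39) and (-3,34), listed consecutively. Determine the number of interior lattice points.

Using the shoelace formula, 2A = |[40·11 − 49·54] + [49·9 − 15·11] + [15·(-14) − 4·9] + [4·1 − (-39)·(-14)] + [(-39)·39 − (-14)·1] + [(-14)·34 − (-3)·39] + [(-3)·54 − 40·34]| = 6106, so the area is 3053.
Along each edge there are gcd(|Δx|,|Δy|)+1 lattice points, so counting each shared vertex once the boundary has gcd(9,43) + gcd(34,2) + gcd(11,23) + gcd(43,15) + gcd(25,38) + gcd(11,5) + gcd(43,20) = 1+2+1+1+1+1+1 = 8.
Pick's theorem gives I = A − B/2 + 1 = 3053 − 8/2 + 1 = 3050.

3050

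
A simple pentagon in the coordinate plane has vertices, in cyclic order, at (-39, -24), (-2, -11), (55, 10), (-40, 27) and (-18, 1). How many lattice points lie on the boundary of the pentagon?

8

Along each edge there are gcd(|Δx|,|Δy|)+1 lattice points, so counting each shared vertex once the boundary has gcd(37,13) + gcd(57,21) + gcd(95,17) + gcd(22,26) + gcd(21,25) = 1+3+1+2+1 = 8.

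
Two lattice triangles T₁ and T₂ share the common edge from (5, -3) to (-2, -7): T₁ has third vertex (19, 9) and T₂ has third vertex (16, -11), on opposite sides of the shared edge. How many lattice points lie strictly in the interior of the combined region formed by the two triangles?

62

The union is the simple quadrilateral with vertices (5, -3), (19, 9), (-2, -7), (16, -11) in order.
Using the shoelace formula, 2A = |(5·9 − 19·(-3)) + (19·(-7) − (-2)·9) + ((-2)·(-11) − 16·(-7)) + (16·(-3) − 5·(-11))| = 128, so the area is 64.
Along each edge there are gcd(|Δx|,|Δy|)+1 lattice points, so counting each shared vertex once the boundary has gcd(14,12) + gcd(21,16) + gcd(18,4) + gcd(11,8) = 2+1+2+1 = 6.
By Pick's theorem I = A − B/2 + 1 = 64 − 6/2 + 1 = 62.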